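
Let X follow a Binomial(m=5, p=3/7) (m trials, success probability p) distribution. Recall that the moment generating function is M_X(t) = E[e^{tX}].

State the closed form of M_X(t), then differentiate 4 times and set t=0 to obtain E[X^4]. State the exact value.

M_X(t) = (3*e^(t)/7 + 4/7)^5
M′(t) = 1215*e^(5*t)/16807 + 6480*e^(4*t)/16807 + 12960*e^(3*t)/16807 + 11520*e^(2*t)/16807 + 3840*e^(t)/16807
M′′(t) = 6075*e^(5*t)/16807 + 25920*e^(4*t)/16807 + 38880*e^(3*t)/16807 + 23040*e^(2*t)/16807 + 3840*e^(t)/16807
M′′′(t) = 30375*e^(5*t)/16807 + 103680*e^(4*t)/16807 + 116640*e^(3*t)/16807 + 46080*e^(2*t)/16807 + 3840*e^(t)/16807
M′′′′(t) = 151875*e^(5*t)/16807 + 414720*e^(4*t)/16807 + 349920*e^(3*t)/16807 + 92160*e^(2*t)/16807 + 3840*e^(t)/16807

E[X^4] = M′′′′(0) = 144645/2401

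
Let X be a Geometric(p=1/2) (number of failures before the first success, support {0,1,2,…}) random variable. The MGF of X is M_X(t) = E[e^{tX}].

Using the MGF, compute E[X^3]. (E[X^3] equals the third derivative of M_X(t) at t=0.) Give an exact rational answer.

E[X^3] = d^3M/dt^3 |_{t=0} = 13

M_X(t) = 1/(2*(1 - e^(t)/2))
dM/dt = e^(t)/(e^(2*t) - 4*e^(t) + 4)
d^2M/dt^2 = (-e^(2*t) - 2*e^(t))/(e^(3*t) - 6*e^(2*t) + 12*e^(t) - 8)
d^3M/dt^3 = (e^(3*t) + 8*e^(2*t) + 4*e^(t))/(e^(4*t) - 8*e^(3*t) + 24*e^(2*t) - 32*e^(t) + 16)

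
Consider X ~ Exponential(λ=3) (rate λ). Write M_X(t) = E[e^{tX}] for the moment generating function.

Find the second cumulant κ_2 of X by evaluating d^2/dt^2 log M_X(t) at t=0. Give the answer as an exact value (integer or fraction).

M_X(t) = 3/(3 - t)
K_X(t) = log M_X(t) = -log(3 - t) + log(3)
dK/dt = -1/(t - 3)
d^2K/dt^2 = 1/(t^2 - 6*t + 9)

κ_2 = d^2K/dt^2 |_{t=0} = 1/9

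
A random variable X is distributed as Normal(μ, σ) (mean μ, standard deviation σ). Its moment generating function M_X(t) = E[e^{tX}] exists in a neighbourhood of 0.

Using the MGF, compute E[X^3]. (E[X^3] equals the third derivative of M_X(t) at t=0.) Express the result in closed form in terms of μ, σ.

E[X^3] = M^(3)(0) = μ*(μ^2 + 3*σ^2)

M_X(t) = e^(μ*t + σ^2*t^2/2)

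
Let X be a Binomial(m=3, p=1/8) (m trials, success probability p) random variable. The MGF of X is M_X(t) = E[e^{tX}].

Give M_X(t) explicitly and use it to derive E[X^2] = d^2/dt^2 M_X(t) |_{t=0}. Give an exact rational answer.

E[X^2] = M′′(0) = 15/32

M_X(t) = (e^(t)/8 + 7/8)^3
M′(t) = 3*e^(3*t)/512 + 21*e^(2*t)/256 + 147*e^(t)/512
M′′(t) = 9*e^(3*t)/512 + 21*e^(2*t)/128 + 147*e^(t)/512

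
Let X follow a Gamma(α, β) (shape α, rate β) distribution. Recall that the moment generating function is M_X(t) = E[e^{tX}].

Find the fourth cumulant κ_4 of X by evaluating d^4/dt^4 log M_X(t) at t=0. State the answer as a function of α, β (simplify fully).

M_X(t) = (β/(β - t))^α
K_X(t) = log M_X(t) = α*(log(β) - log(β - t))
D^4[K](t) = 6*α/(β^4 - 4*β^3*t + 6*β^2*t^2 - 4*β*t^3 + t^4)

κ_4 = D^4[K](0) = 6*α/β^4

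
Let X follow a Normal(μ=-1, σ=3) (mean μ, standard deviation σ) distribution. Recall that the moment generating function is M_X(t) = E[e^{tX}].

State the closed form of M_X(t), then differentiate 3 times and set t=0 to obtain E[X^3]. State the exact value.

M_X(t) = e^(9*t^2/2 - t)
dM/dt = 9*t*e^(-t)*e^(9*t^2/2) - e^(-t)*e^(9*t^2/2)
d^2M/dt^2 = (81*t^2*e^(9*t^2/2) - 18*t*e^(9*t^2/2) + 10*e^(9*t^2/2))*e^(-t)
d^3M/dt^3 = (729*t^3*e^(9*t^2/2) - 243*t^2*e^(9*t^2/2) + 270*t*e^(9*t^2/2) - 28*e^(9*t^2/2))*e^(-t)

E[X^3] = d^3M/dt^3 |_{t=0} = -28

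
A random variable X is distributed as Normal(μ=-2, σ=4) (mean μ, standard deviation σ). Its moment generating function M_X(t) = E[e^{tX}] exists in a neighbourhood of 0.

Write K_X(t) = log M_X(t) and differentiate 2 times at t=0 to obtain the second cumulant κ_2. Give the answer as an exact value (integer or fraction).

κ_2 = K^(2)(0) = 16

M_X(t) = e^(8*t^2 - 2*t)
K_X(t) = log M_X(t) = 8*t^2 - 2*t
K^(2)(t) = 16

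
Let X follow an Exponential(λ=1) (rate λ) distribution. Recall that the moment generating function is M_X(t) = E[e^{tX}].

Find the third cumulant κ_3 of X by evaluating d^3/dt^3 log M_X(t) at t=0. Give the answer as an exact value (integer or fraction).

M_X(t) = 1/(1 - t)
K_X(t) = log M_X(t) = -log(1 - t)
K^(3)(t) = -2/(t^3 - 3*t^2 + 3*t - 1)

κ_3 = K^(3)(0) = 2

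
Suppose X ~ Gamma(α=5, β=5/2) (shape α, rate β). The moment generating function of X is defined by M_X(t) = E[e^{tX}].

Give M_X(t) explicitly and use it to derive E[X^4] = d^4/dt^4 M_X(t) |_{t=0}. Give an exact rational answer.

E[X^4] = d^4M/dt^4 |_{t=0} = 5376/125

M_X(t) = 3125/(32*(5/2 - t)^5)
dM/dt = 31250/(64*t^6 - 960*t^5 + 6000*t^4 - 20000*t^3 + 37500*t^2 - 37500*t + 15625)
d^2M/dt^2 = -375000/(128*t^7 - 2240*t^6 + 16800*t^5 - 70000*t^4 + 175000*t^3 - 262500*t^2 + 218750*t - 78125)
d^3M/dt^3 = 5250000/(256*t^8 - 5120*t^7 + 44800*t^6 - 224000*t^5 + 700000*t^4 - 1400000*t^3 + 1750000*t^2 - 1250000*t + 390625)
d^4M/dt^4 = -84000000/(512*t^9 - 11520*t^8 + 115200*t^7 - 672000*t^6 + 2520000*t^5 - 6300000*t^4 + 10500000*t^3 - 11250000*t^2 + 7031250*t - 1953125)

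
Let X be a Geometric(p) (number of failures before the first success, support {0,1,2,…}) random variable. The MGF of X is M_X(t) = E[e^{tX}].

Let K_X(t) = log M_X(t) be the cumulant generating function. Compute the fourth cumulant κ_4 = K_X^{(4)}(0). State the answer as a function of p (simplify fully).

M_X(t) = p/(-(1 - p)*e^(t) + 1)
K_X(t) = log M_X(t) = log(p) - log(-(1 - p)*e^(t) + 1)

κ_4 = D^4[K](0) = (-p^3 + 7*p^2 - 12*p + 6)/p^4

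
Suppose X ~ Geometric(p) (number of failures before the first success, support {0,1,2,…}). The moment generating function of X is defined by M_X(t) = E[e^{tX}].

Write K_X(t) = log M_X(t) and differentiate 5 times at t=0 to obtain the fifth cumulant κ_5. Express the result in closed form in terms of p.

M_X(t) = p/(-(1 - p)*e^(t) + 1)
K_X(t) = log M_X(t) = log(p) - log(-(1 - p)*e^(t) + 1)
K′(t) = (-p*e^(t) + e^(t))/(p*e^(t) - e^(t) + 1)
K′′(t) = (-p*e^(t) + e^(t))/(p^2*e^(2*t) - 2*p*e^(2*t) + 2*p*e^(t) + e^(2*t) - 2*e^(t) + 1)

κ_5 = K′′′′′(0) = (p^4 - 15*p^3 + 50*p^2 - 60*p + 24)/p^5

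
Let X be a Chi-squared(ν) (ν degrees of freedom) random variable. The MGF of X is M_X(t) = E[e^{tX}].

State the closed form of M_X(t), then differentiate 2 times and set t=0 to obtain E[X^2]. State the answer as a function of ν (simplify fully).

M_X(t) = (1 - 2*t)^(-ν/2)
dM/dt = -ν/(2*t*(1 - 2*t)^(ν/2) - (1 - 2*t)^(ν/2))
d^2M/dt^2 = (ν^2 + 2*ν)/(4*t^2*(1 - 2*t)^(ν/2) - 4*t*(1 - 2*t)^(ν/2) + (1 - 2*t)^(ν/2))

E[X^2] = d^2M/dt^2 |_{t=0} = ν*(ν + 2)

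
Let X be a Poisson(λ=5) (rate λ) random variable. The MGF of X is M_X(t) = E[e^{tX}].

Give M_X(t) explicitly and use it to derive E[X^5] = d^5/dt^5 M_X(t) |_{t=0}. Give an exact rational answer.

E[X^5] = D^5[M](0) = 12880

M_X(t) = e^(5*e^(t) - 5)
D^5[M](t) = (3125*e^(5*t)*e^(5*e^(t)) + 6250*e^(4*t)*e^(5*e^(t)) + 3125*e^(3*t)*e^(5*e^(t)) + 375*e^(2*t)*e^(5*e^(t)) + 5*e^(t)*e^(5*e^(t)))*e^(-5)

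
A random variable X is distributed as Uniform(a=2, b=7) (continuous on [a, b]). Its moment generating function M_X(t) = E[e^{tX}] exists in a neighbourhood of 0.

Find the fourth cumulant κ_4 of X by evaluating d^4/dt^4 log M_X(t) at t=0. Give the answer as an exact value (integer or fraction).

M_X(t) = (e^(7*t) - e^(2*t))/(5*t)
K_X(t) = log M_X(t) = -log(t) + log(e^(7*t) - e^(2*t)) - log(5)

κ_4 = D^4[K](0) = -125/24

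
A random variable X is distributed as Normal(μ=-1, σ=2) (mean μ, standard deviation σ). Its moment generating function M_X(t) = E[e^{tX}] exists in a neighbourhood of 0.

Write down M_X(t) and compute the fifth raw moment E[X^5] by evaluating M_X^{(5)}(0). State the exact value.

E[X^5] = M^(5)(0) = -281

M_X(t) = e^(2*t^2 - t)
M^(5)(t) = (1024*t^5*e^(2*t^2) - 1280*t^4*e^(2*t^2) + 3200*t^3*e^(2*t^2) - 2080*t^2*e^(2*t^2) + 1460*t*e^(2*t^2) - 281*e^(2*t^2))*e^(-t)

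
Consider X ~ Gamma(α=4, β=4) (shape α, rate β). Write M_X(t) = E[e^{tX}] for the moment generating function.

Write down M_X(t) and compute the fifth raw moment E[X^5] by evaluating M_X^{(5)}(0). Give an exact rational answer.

M_X(t) = 256/(4 - t)^4
M′(t) = -1024/(t^5 - 20*t^4 + 160*t^3 - 640*t^2 + 1280*t - 1024)
M′′(t) = 5120/(t^6 - 24*t^5 + 240*t^4 - 1280*t^3 + 3840*t^2 - 6144*t + 4096)
M′′′(t) = -30720/(t^7 - 28*t^6 + 336*t^5 - 2240*t^4 + 8960*t^3 - 21504*t^2 + 28672*t - 16384)
M′′′′(t) = 215040/(t^8 - 32*t^7 + 448*t^6 - 3584*t^5 + 17920*t^4 - 57344*t^3 + 114688*t^2 - 131072*t + 65536)
M′′′′′(t) = -1720320/(t^9 - 36*t^8 + 576*t^7 - 5376*t^6 + 32256*t^5 - 129024*t^4 + 344064*t^3 - 589824*t^2 + 589824*t - 262144)

E[X^5] = M′′′′′(0) = 105/16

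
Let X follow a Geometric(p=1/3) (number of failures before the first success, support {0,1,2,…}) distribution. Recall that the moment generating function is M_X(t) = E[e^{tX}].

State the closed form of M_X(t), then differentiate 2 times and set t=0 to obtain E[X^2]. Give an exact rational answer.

E[X^2] = d^2M/dt^2 |_{t=0} = 10

M_X(t) = 1/(3*(1 - 2*e^(t)/3))
dM/dt = 2*e^(t)/(4*e^(2*t) - 12*e^(t) + 9)
d^2M/dt^2 = (-4*e^(2*t) - 6*e^(t))/(8*e^(3*t) - 36*e^(2*t) + 54*e^(t) - 27)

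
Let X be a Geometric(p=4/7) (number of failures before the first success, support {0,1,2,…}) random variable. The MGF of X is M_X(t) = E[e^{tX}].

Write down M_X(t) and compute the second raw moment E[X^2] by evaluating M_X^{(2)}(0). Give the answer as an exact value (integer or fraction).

M_X(t) = 4/(7*(1 - 3*e^(t)/7))
dM/dt = 12*e^(t)/(9*e^(2*t) - 42*e^(t) + 49)
d^2M/dt^2 = (-36*e^(2*t) - 84*e^(t))/(27*e^(3*t) - 189*e^(2*t) + 441*e^(t) - 343)

E[X^2] = d^2M/dt^2 |_{t=0} = 15/8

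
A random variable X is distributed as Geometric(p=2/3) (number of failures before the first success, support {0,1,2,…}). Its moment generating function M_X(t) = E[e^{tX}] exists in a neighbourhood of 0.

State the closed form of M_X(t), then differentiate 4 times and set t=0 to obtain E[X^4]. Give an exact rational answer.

M_X(t) = 2/(3*(1 - e^(t)/3))
dM/dt = 2*e^(t)/(e^(2*t) - 6*e^(t) + 9)
d^2M/dt^2 = (-2*e^(2*t) - 6*e^(t))/(e^(3*t) - 9*e^(2*t) + 27*e^(t) - 27)
d^3M/dt^3 = (2*e^(3*t) + 24*e^(2*t) + 18*e^(t))/(e^(4*t) - 12*e^(3*t) + 54*e^(2*t) - 108*e^(t) + 81)
d^4M/dt^4 = (-2*e^(4*t) - 66*e^(3*t) - 198*e^(2*t) - 54*e^(t))/(e^(5*t) - 15*e^(4*t) + 90*e^(3*t) - 270*e^(2*t) + 405*e^(t) - 243)

E[X^4] = d^4M/dt^4 |_{t=0} = 10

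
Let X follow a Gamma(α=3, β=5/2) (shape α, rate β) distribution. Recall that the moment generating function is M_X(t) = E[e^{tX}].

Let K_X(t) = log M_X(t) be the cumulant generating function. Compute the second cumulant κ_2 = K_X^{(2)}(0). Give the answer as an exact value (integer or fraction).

M_X(t) = 125/(8*(5/2 - t)^3)
K_X(t) = log M_X(t) = -3*log(5/2 - t) - 3*log(2) + 3*log(5)
D^2[K](t) = 12/(4*t^2 - 20*t + 25)

κ_2 = D^2[K](0) = 12/25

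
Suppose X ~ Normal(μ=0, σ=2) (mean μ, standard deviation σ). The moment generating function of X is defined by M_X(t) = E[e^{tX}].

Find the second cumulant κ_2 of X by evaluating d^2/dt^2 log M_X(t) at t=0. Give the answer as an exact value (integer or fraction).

κ_2 = K^(2)(0) = 4

M_X(t) = e^(2*t^2)
K_X(t) = log M_X(t) = 2*t^2
K^(2)(t) = 4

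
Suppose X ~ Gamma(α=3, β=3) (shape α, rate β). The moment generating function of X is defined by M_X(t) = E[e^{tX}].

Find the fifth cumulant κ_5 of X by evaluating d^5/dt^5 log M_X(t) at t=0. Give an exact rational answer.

M_X(t) = 27/(3 - t)^3
K_X(t) = log M_X(t) = -3*log(3 - t) + 3*log(3)
dK/dt = -3/(t - 3)
d^2K/dt^2 = 3/(t^2 - 6*t + 9)
d^3K/dt^3 = -6/(t^3 - 9*t^2 + 27*t - 27)
d^4K/dt^4 = 18/(t^4 - 12*t^3 + 54*t^2 - 108*t + 81)
d^5K/dt^5 = -72/(t^5 - 15*t^4 + 90*t^3 - 270*t^2 + 405*t - 243)

κ_5 = d^5K/dt^5 |_{t=0} = 8/27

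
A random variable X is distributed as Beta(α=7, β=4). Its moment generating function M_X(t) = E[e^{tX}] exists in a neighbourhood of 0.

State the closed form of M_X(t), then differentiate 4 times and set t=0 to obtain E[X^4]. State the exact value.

M_X(t) = ₁F₁(7; 11; t)
M′(t) = 7*₁F₁(8; 12; t)/11
M′′(t) = 14*₁F₁(9; 13; t)/33
M′′′(t) = 42*₁F₁(10; 14; t)/143
M′′′′(t) = 30*₁F₁(11; 15; t)/143

E[X^4] = M′′′′(0) = 30/143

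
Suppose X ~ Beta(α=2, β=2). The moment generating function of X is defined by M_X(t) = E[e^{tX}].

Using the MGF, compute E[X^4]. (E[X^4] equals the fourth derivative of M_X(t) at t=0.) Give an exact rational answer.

M_X(t) = ₁F₁(2; 4; t)
dM/dt = ₁F₁(3; 5; t)/2
d^2M/dt^2 = 3*₁F₁(4; 6; t)/10
d^3M/dt^3 = ₁F₁(5; 7; t)/5
d^4M/dt^4 = ₁F₁(6; 8; t)/7

E[X^4] = d^4M/dt^4 |_{t=0} = 1/7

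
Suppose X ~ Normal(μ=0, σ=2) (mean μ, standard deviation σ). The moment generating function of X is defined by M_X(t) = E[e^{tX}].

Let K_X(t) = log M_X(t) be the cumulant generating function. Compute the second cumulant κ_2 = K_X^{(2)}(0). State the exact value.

M_X(t) = e^(2*t^2)
K_X(t) = log M_X(t) = 2*t^2
K^(2)(t) = 4

κ_2 = K^(2)(0) = 4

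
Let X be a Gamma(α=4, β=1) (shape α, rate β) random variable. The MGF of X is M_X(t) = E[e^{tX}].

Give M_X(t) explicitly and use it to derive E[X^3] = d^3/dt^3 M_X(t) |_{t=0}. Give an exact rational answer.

M_X(t) = (1 - t)^(-4)
M′(t) = -4/(t^5 - 5*t^4 + 10*t^3 - 10*t^2 + 5*t - 1)
M′′(t) = 20/(t^6 - 6*t^5 + 15*t^4 - 20*t^3 + 15*t^2 - 6*t + 1)
M′′′(t) = -120/(t^7 - 7*t^6 + 21*t^5 - 35*t^4 + 35*t^3 - 21*t^2 + 7*t - 1)

E[X^3] = M′′′(0) = 120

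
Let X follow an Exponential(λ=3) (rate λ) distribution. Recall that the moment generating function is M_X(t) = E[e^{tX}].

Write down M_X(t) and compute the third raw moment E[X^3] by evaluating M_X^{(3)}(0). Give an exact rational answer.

M_X(t) = 3/(3 - t)
M^(3)(t) = 18/(t^4 - 12*t^3 + 54*t^2 - 108*t + 81)

E[X^3] = M^(3)(0) = 2/9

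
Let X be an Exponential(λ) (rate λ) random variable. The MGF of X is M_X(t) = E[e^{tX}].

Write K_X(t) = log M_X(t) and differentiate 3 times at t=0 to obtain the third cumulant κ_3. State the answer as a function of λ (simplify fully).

κ_3 = D^3[K](0) = 2/λ^3

M_X(t) = λ/(λ - t)
K_X(t) = log M_X(t) = log(λ) - log(λ - t)
D^3[K](t) = -2/(-λ^3 + 3*λ^2*t - 3*λ*t^2 + t^3)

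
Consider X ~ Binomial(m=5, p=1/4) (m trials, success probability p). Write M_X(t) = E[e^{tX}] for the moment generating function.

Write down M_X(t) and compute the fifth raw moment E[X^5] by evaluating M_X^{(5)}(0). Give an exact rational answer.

E[X^5] = D^5[M](0) = 6175/128

M_X(t) = (e^(t)/4 + 3/4)^5
D^5[M](t) = 3125*e^(5*t)/1024 + 15*e^(4*t) + 10935*e^(3*t)/512 + 135*e^(2*t)/16 + 405*e^(t)/1024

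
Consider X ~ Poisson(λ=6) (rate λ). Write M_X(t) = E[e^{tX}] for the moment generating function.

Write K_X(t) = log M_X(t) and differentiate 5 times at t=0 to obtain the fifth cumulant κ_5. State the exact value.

κ_5 = K′′′′′(0) = 6

M_X(t) = e^(6*e^(t) - 6)
K_X(t) = log M_X(t) = 6*e^(t) - 6
K′(t) = 6*e^(t)
K′′(t) = 6*e^(t)
K′′′(t) = 6*e^(t)
K′′′′(t) = 6*e^(t)
K′′′′′(t) = 6*e^(t)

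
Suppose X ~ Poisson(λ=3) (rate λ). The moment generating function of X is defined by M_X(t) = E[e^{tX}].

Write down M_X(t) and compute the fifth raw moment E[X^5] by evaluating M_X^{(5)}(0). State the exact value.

E[X^5] = d^5M/dt^5 |_{t=0} = 1866

M_X(t) = e^(3*e^(t) - 3)
dM/dt = 3*e^(-3)*e^(t)*e^(3*e^(t))
d^2M/dt^2 = (9*e^(2*t)*e^(3*e^(t)) + 3*e^(t)*e^(3*e^(t)))*e^(-3)
d^3M/dt^3 = (27*e^(3*t)*e^(3*e^(t)) + 27*e^(2*t)*e^(3*e^(t)) + 3*e^(t)*e^(3*e^(t)))*e^(-3)
d^4M/dt^4 = (81*e^(4*t)*e^(3*e^(t)) + 162*e^(3*t)*e^(3*e^(t)) + 63*e^(2*t)*e^(3*e^(t)) + 3*e^(t)*e^(3*e^(t)))*e^(-3)
d^5M/dt^5 = (243*e^(5*t)*e^(3*e^(t)) + 810*e^(4*t)*e^(3*e^(t)) + 675*e^(3*t)*e^(3*e^(t)) + 135*e^(2*t)*e^(3*e^(t)) + 3*e^(t)*e^(3*e^(t)))*e^(-3)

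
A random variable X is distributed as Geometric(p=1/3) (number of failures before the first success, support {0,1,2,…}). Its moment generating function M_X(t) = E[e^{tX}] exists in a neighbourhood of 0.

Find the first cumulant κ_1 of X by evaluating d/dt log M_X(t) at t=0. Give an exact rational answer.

M_X(t) = 1/(3*(1 - 2*e^(t)/3))
K_X(t) = log M_X(t) = -log(1 - 2*e^(t)/3) - log(3)
K^(1)(t) = -2*e^(t)/(2*e^(t) - 3)

κ_1 = K^(1)(0) = 2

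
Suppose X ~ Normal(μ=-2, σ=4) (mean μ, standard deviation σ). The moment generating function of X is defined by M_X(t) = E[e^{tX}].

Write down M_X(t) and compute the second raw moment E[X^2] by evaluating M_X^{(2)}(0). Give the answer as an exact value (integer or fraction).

E[X^2] = d^2M/dt^2 |_{t=0} = 20

M_X(t) = e^(8*t^2 - 2*t)
dM/dt = 16*t*e^(-2*t)*e^(8*t^2) - 2*e^(-2*t)*e^(8*t^2)
d^2M/dt^2 = (256*t^2*e^(8*t^2) - 64*t*e^(8*t^2) + 20*e^(8*t^2))*e^(-2*t)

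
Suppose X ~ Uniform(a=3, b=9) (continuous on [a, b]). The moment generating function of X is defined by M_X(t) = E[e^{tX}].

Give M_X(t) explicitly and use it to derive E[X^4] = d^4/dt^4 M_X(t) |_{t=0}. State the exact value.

M_X(t) = (e^(9*t) - e^(3*t))/(6*t)

E[X^4] = D^4[M](0) = 9801/5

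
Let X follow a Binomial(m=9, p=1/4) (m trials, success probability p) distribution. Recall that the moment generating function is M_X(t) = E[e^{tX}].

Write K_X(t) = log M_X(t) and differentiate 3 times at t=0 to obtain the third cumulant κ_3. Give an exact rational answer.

κ_3 = K^(3)(0) = 27/32

M_X(t) = (e^(t)/4 + 3/4)^9
K_X(t) = log M_X(t) = 9*log(e^(t)/4 + 3/4)
K^(3)(t) = (-27*e^(2*t) + 81*e^(t))/(e^(3*t) + 9*e^(2*t) + 27*e^(t) + 27)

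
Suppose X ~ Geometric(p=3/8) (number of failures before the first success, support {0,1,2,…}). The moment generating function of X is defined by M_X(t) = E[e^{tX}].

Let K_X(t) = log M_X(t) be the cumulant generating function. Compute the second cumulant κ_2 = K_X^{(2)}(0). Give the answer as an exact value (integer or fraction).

κ_2 = d^2K/dt^2 |_{t=0} = 40/9

M_X(t) = 3/(8*(1 - 5*e^(t)/8))
K_X(t) = log M_X(t) = -log(1 - 5*e^(t)/8) - 3*log(2) + log(3)
dK/dt = -5*e^(t)/(5*e^(t) - 8)
d^2K/dt^2 = 40*e^(t)/(25*e^(2*t) - 80*e^(t) + 64)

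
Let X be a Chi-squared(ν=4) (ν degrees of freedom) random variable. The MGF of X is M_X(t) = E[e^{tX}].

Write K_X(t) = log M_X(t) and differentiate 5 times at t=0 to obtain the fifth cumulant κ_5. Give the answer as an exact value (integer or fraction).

κ_5 = K′′′′′(0) = 1536

M_X(t) = (1 - 2*t)^(-2)
K_X(t) = log M_X(t) = -2*log(1 - 2*t)
K′(t) = -4/(2*t - 1)
K′′(t) = 8/(4*t^2 - 4*t + 1)
K′′′(t) = -32/(8*t^3 - 12*t^2 + 6*t - 1)
K′′′′(t) = 192/(16*t^4 - 32*t^3 + 24*t^2 - 8*t + 1)
K′′′′′(t) = -1536/(32*t^5 - 80*t^4 + 80*t^3 - 40*t^2 + 10*t - 1)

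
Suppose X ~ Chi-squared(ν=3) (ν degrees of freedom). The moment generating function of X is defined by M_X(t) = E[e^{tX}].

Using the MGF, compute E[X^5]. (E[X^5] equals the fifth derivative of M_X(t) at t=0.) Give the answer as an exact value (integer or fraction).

E[X^5] = M′′′′′(0) = 10395

M_X(t) = (1 - 2*t)^(-3/2)
M′(t) = 3/(4*t^2*√(1 - 2*t) - 4*t*√(1 - 2*t) + √(1 - 2*t))
M′′(t) = -15/(8*t^3*√(1 - 2*t) - 12*t^2*√(1 - 2*t) + 6*t*√(1 - 2*t) - √(1 - 2*t))
M′′′(t) = 105/(16*t^4*√(1 - 2*t) - 32*t^3*√(1 - 2*t) + 24*t^2*√(1 - 2*t) - 8*t*√(1 - 2*t) + √(1 - 2*t))
M′′′′(t) = -945/(32*t^5*√(1 - 2*t) - 80*t^4*√(1 - 2*t) + 80*t^3*√(1 - 2*t) - 40*t^2*√(1 - 2*t) + 10*t*√(1 - 2*t) - √(1 - 2*t))
M′′′′′(t) = 10395/(64*t^6*√(1 - 2*t) - 192*t^5*√(1 - 2*t) + 240*t^4*√(1 - 2*t) - 160*t^3*√(1 - 2*t) + 60*t^2*√(1 - 2*t) - 12*t*√(1 - 2*t) + √(1 - 2*t))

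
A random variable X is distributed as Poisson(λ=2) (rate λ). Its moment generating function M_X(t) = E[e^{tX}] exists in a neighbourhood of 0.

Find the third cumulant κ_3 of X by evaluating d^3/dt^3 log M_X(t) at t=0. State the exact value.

M_X(t) = e^(2*e^(t) - 2)
K_X(t) = log M_X(t) = 2*e^(t) - 2
K′(t) = 2*e^(t)
K′′(t) = 2*e^(t)
K′′′(t) = 2*e^(t)

κ_3 = K′′′(0) = 2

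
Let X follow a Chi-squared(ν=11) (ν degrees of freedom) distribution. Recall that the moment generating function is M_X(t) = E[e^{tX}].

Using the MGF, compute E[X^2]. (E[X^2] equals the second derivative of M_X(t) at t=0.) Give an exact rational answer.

E[X^2] = d^2M/dt^2 |_{t=0} = 143

M_X(t) = (1 - 2*t)^(-11/2)
dM/dt = 11/(64*t^6*√(1 - 2*t) - 192*t^5*√(1 - 2*t) + 240*t^4*√(1 - 2*t) - 160*t^3*√(1 - 2*t) + 60*t^2*√(1 - 2*t) - 12*t*√(1 - 2*t) + √(1 - 2*t))
d^2M/dt^2 = -143/(128*t^7*√(1 - 2*t) - 448*t^6*√(1 - 2*t) + 672*t^5*√(1 - 2*t) - 560*t^4*√(1 - 2*t) + 280*t^3*√(1 - 2*t) - 84*t^2*√(1 - 2*t) + 14*t*√(1 - 2*t) - √(1 - 2*t))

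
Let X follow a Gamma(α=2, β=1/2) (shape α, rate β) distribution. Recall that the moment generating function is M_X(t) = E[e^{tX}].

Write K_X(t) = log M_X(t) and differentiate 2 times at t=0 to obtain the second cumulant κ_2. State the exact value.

M_X(t) = 1/(4*(1/2 - t)^2)
K_X(t) = log M_X(t) = -2*log(1/2 - t) - 2*log(2)
K′(t) = -4/(2*t - 1)
K′′(t) = 8/(4*t^2 - 4*t + 1)

κ_2 = K′′(0) = 8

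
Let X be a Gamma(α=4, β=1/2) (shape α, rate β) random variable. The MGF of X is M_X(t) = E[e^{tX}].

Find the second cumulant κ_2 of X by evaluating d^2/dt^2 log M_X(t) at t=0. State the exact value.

M_X(t) = 1/(16*(1/2 - t)^4)
K_X(t) = log M_X(t) = -4*log(1/2 - t) - 4*log(2)
D^2[K](t) = 16/(4*t^2 - 4*t + 1)

κ_2 = D^2[K](0) = 16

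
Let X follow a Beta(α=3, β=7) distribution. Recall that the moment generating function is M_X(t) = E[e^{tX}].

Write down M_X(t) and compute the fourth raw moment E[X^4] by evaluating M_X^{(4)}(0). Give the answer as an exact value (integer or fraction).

M_X(t) = ₁F₁(3; 10; t)
D^4[M](t) = 3*₁F₁(7; 14; t)/143

E[X^4] = D^4[M](0) = 3/143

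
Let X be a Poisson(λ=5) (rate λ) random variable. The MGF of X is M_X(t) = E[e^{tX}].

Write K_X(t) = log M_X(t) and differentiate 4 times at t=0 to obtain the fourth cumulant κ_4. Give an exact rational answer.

M_X(t) = e^(5*e^(t) - 5)
K_X(t) = log M_X(t) = 5*e^(t) - 5
K^(4)(t) = 5*e^(t)

κ_4 = K^(4)(0) = 5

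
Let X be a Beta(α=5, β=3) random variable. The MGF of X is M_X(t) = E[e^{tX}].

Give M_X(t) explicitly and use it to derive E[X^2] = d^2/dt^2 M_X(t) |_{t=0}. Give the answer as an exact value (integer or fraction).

M_X(t) = ₁F₁(5; 8; t)
M′(t) = 5*₁F₁(6; 9; t)/8
M′′(t) = 5*₁F₁(7; 10; t)/12

E[X^2] = M′′(0) = 5/12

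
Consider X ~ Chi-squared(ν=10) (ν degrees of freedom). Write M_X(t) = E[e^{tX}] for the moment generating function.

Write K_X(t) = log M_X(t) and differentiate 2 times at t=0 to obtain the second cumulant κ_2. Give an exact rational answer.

M_X(t) = (1 - 2*t)^(-5)
K_X(t) = log M_X(t) = -5*log(1 - 2*t)
D^2[K](t) = 20/(4*t^2 - 4*t + 1)

κ_2 = D^2[K](0) = 20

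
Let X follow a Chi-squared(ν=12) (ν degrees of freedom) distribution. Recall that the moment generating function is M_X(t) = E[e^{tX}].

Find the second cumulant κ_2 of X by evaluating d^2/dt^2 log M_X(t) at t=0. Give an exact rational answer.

κ_2 = D^2[K](0) = 24

M_X(t) = (1 - 2*t)^(-6)
K_X(t) = log M_X(t) = -6*log(1 - 2*t)
D^2[K](t) = 24/(4*t^2 - 4*t + 1)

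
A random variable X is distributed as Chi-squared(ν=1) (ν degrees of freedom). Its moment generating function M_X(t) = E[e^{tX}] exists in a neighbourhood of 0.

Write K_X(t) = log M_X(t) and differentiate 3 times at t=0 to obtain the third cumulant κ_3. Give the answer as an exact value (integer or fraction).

κ_3 = K^(3)(0) = 8

M_X(t) = 1/√(1 - 2*t)
K_X(t) = log M_X(t) = -log(1 - 2*t)/2
K^(3)(t) = -8/(8*t^3 - 12*t^2 + 6*t - 1)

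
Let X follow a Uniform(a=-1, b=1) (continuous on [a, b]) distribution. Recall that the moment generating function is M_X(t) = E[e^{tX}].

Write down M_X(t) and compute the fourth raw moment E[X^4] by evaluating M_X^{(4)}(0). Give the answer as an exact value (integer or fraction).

M_X(t) = (e^(t) - e^(-t))/(2*t)
D^4[M](t) = (t^4*e^(2*t) - t^4 - 4*t^3*e^(2*t) - 4*t^3 + 12*t^2*e^(2*t) - 12*t^2 - 24*t*e^(2*t) - 24*t + 24*e^(2*t) - 24)*e^(-t)/(2*t^5)

E[X^4] = D^4[M](0) = 1/5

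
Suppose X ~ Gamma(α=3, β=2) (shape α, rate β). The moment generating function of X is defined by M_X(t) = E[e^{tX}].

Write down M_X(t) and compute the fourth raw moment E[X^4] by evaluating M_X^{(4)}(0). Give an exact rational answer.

E[X^4] = M^(4)(0) = 45/2

M_X(t) = 8/(2 - t)^3
M^(4)(t) = -2880/(t^7 - 14*t^6 + 84*t^5 - 280*t^4 + 560*t^3 - 672*t^2 + 448*t - 128)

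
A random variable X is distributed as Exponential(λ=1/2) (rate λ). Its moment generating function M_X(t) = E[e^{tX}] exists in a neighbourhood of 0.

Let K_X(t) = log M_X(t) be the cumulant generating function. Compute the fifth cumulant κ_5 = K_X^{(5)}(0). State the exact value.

M_X(t) = 1/(2*(1/2 - t))
K_X(t) = log M_X(t) = -log(1/2 - t) - log(2)
D^5[K](t) = -768/(32*t^5 - 80*t^4 + 80*t^3 - 40*t^2 + 10*t - 1)

κ_5 = D^5[K](0) = 768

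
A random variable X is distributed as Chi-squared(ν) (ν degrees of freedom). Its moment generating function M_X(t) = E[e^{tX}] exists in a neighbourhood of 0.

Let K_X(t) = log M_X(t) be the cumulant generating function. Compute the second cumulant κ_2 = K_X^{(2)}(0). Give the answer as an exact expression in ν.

M_X(t) = (1 - 2*t)^(-ν/2)
K_X(t) = log M_X(t) = -ν*log(1 - 2*t)/2
D^2[K](t) = 2*ν/(4*t^2 - 4*t + 1)

κ_2 = D^2[K](0) = 2*ν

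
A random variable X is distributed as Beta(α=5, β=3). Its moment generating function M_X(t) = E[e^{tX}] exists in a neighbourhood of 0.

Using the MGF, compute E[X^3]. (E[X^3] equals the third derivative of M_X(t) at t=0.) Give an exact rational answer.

E[X^3] = D^3[M](0) = 7/24

M_X(t) = ₁F₁(5; 8; t)
D^3[M](t) = 7*₁F₁(8; 11; t)/24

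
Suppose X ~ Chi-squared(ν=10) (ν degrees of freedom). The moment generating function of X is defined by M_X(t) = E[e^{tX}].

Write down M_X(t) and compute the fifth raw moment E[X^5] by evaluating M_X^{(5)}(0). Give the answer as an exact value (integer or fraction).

M_X(t) = (1 - 2*t)^(-5)
dM/dt = 10/(64*t^6 - 192*t^5 + 240*t^4 - 160*t^3 + 60*t^2 - 12*t + 1)
d^2M/dt^2 = -120/(128*t^7 - 448*t^6 + 672*t^5 - 560*t^4 + 280*t^3 - 84*t^2 + 14*t - 1)
d^3M/dt^3 = 1680/(256*t^8 - 1024*t^7 + 1792*t^6 - 1792*t^5 + 1120*t^4 - 448*t^3 + 112*t^2 - 16*t + 1)
d^4M/dt^4 = -26880/(512*t^9 - 2304*t^8 + 4608*t^7 - 5376*t^6 + 4032*t^5 - 2016*t^4 + 672*t^3 - 144*t^2 + 18*t - 1)
d^5M/dt^5 = 483840/(1024*t^10 - 5120*t^9 + 11520*t^8 - 15360*t^7 + 13440*t^6 - 8064*t^5 + 3360*t^4 - 960*t^3 + 180*t^2 - 20*t + 1)

E[X^5] = d^5M/dt^5 |_{t=0} = 483840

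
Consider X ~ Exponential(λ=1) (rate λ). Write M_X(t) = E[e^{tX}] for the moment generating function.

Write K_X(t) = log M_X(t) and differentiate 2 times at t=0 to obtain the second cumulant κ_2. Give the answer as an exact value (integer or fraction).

M_X(t) = 1/(1 - t)
K_X(t) = log M_X(t) = -log(1 - t)
dK/dt = -1/(t - 1)
d^2K/dt^2 = 1/(t^2 - 2*t + 1)

κ_2 = d^2K/dt^2 |_{t=0} = 1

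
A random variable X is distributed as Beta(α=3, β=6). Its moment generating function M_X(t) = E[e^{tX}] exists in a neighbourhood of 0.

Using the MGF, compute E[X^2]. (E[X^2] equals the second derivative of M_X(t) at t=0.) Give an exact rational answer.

M_X(t) = ₁F₁(3; 9; t)
M′(t) = ₁F₁(4; 10; t)/3
M′′(t) = 2*₁F₁(5; 11; t)/15

E[X^2] = M′′(0) = 2/15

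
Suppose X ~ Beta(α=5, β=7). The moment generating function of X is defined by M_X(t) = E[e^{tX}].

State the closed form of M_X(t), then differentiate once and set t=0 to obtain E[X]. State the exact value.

E[X] = D[M](0) = 5/12

M_X(t) = ₁F₁(5; 12; t)
D[M](t) = 5*₁F₁(6; 13; t)/12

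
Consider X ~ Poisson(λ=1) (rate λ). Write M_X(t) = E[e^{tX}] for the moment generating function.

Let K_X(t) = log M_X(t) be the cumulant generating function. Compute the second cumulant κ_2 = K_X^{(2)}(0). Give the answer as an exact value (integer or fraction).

M_X(t) = e^(e^(t) - 1)
K_X(t) = log M_X(t) = e^(t) - 1
D^2[K](t) = e^(t)

κ_2 = D^2[K](0) = 1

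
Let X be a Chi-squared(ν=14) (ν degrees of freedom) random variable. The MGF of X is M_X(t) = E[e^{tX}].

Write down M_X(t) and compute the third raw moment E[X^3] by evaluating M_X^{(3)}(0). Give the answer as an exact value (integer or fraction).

M_X(t) = (1 - 2*t)^(-7)
D^3[M](t) = 4032/(1024*t^10 - 5120*t^9 + 11520*t^8 - 15360*t^7 + 13440*t^6 - 8064*t^5 + 3360*t^4 - 960*t^3 + 180*t^2 - 20*t + 1)

E[X^3] = D^3[M](0) = 4032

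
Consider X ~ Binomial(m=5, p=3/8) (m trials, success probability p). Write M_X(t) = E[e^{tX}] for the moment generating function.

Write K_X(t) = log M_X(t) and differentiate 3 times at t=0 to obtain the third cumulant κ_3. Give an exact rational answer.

M_X(t) = (3*e^(t)/8 + 5/8)^5
K_X(t) = log M_X(t) = 5*log(3*e^(t)/8 + 5/8)
D^3[K](t) = (-225*e^(2*t) + 375*e^(t))/(27*e^(3*t) + 135*e^(2*t) + 225*e^(t) + 125)

κ_3 = D^3[K](0) = 75/256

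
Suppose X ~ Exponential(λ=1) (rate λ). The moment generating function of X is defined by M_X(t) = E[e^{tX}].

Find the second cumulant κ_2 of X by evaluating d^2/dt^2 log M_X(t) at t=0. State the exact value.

κ_2 = K′′(0) = 1

M_X(t) = 1/(1 - t)
K_X(t) = log M_X(t) = -log(1 - t)
K′(t) = -1/(t - 1)
K′′(t) = 1/(t^2 - 2*t + 1)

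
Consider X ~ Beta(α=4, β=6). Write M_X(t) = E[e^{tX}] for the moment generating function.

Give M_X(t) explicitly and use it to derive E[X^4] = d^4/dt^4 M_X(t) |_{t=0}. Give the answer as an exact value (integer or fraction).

E[X^4] = d^4M/dt^4 |_{t=0} = 7/143

M_X(t) = ₁F₁(4; 10; t)
dM/dt = 2*₁F₁(5; 11; t)/5
d^2M/dt^2 = 2*₁F₁(6; 12; t)/11
d^3M/dt^3 = ₁F₁(7; 13; t)/11
d^4M/dt^4 = 7*₁F₁(8; 14; t)/143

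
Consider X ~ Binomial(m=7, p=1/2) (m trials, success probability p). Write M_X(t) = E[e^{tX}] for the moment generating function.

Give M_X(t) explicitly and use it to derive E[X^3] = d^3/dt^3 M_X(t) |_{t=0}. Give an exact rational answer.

M_X(t) = (e^(t)/2 + 1/2)^7
dM/dt = 7*e^(7*t)/128 + 21*e^(6*t)/64 + 105*e^(5*t)/128 + 35*e^(4*t)/32 + 105*e^(3*t)/128 + 21*e^(2*t)/64 + 7*e^(t)/128
d^2M/dt^2 = 49*e^(7*t)/128 + 63*e^(6*t)/32 + 525*e^(5*t)/128 + 35*e^(4*t)/8 + 315*e^(3*t)/128 + 21*e^(2*t)/32 + 7*e^(t)/128
d^3M/dt^3 = 343*e^(7*t)/128 + 189*e^(6*t)/16 + 2625*e^(5*t)/128 + 35*e^(4*t)/2 + 945*e^(3*t)/128 + 21*e^(2*t)/16 + 7*e^(t)/128

E[X^3] = d^3M/dt^3 |_{t=0} = 245/4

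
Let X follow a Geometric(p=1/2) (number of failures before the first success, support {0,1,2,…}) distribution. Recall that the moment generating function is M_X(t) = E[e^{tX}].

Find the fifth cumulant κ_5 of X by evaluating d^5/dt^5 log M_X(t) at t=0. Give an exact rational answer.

M_X(t) = 1/(2*(1 - e^(t)/2))
K_X(t) = log M_X(t) = -log(1 - e^(t)/2) - log(2)
K^(5)(t) = (-2*e^(4*t) - 44*e^(3*t) - 88*e^(2*t) - 16*e^(t))/(e^(5*t) - 10*e^(4*t) + 40*e^(3*t) - 80*e^(2*t) + 80*e^(t) - 32)

κ_5 = K^(5)(0) = 150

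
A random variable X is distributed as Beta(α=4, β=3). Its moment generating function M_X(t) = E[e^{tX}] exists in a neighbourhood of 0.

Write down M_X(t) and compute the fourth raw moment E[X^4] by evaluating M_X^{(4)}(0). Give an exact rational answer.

M_X(t) = ₁F₁(4; 7; t)
M^(4)(t) = ₁F₁(8; 11; t)/6

E[X^4] = M^(4)(0) = 1/6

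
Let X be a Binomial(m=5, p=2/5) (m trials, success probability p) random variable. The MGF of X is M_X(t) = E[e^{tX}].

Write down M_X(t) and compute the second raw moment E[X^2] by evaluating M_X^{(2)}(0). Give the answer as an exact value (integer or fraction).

M_X(t) = (2*e^(t)/5 + 3/5)^5
D^2[M](t) = 32*e^(5*t)/125 + 768*e^(4*t)/625 + 1296*e^(3*t)/625 + 864*e^(2*t)/625 + 162*e^(t)/625

E[X^2] = D^2[M](0) = 26/5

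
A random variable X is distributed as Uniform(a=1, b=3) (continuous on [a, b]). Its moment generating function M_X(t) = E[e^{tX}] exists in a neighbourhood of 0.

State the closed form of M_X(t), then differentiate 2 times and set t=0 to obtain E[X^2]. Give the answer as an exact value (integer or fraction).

E[X^2] = M′′(0) = 13/3

M_X(t) = (e^(3*t) - e^(t))/(2*t)
M′(t) = (3*t*e^(3*t) - t*e^(t) - e^(3*t) + e^(t))/(2*t^2)
M′′(t) = (9*t^2*e^(3*t) - t^2*e^(t) - 6*t*e^(3*t) + 2*t*e^(t) + 2*e^(3*t) - 2*e^(t))/(2*t^3)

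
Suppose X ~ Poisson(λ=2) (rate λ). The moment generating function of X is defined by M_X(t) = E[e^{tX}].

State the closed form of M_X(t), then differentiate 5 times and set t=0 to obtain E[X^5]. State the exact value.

M_X(t) = e^(2*e^(t) - 2)
M′(t) = 2*e^(-2)*e^(t)*e^(2*e^(t))
M′′(t) = (4*e^(2*t)*e^(2*e^(t)) + 2*e^(t)*e^(2*e^(t)))*e^(-2)
M′′′(t) = (8*e^(3*t)*e^(2*e^(t)) + 12*e^(2*t)*e^(2*e^(t)) + 2*e^(t)*e^(2*e^(t)))*e^(-2)
M′′′′(t) = (16*e^(4*t)*e^(2*e^(t)) + 48*e^(3*t)*e^(2*e^(t)) + 28*e^(2*t)*e^(2*e^(t)) + 2*e^(t)*e^(2*e^(t)))*e^(-2)
M′′′′′(t) = (32*e^(5*t)*e^(2*e^(t)) + 160*e^(4*t)*e^(2*e^(t)) + 200*e^(3*t)*e^(2*e^(t)) + 60*e^(2*t)*e^(2*e^(t)) + 2*e^(t)*e^(2*e^(t)))*e^(-2)

E[X^5] = M′′′′′(0) = 454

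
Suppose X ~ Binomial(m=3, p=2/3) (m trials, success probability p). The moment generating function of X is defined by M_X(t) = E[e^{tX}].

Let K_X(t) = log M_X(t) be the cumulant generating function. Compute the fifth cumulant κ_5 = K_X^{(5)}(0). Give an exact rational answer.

κ_5 = d^5K/dt^5 |_{t=0} = 10/27

M_X(t) = (2*e^(t)/3 + 1/3)^3
K_X(t) = log M_X(t) = 3*log(2*e^(t)/3 + 1/3)
dK/dt = 6*e^(t)/(2*e^(t) + 1)
d^2K/dt^2 = 6*e^(t)/(4*e^(2*t) + 4*e^(t) + 1)
d^3K/dt^3 = (-12*e^(2*t) + 6*e^(t))/(8*e^(3*t) + 12*e^(2*t) + 6*e^(t) + 1)
d^4K/dt^4 = (24*e^(3*t) - 48*e^(2*t) + 6*e^(t))/(16*e^(4*t) + 32*e^(3*t) + 24*e^(2*t) + 8*e^(t) + 1)
d^5K/dt^5 = (-48*e^(4*t) + 264*e^(3*t) - 132*e^(2*t) + 6*e^(t))/(32*e^(5*t) + 80*e^(4*t) + 80*e^(3*t) + 40*e^(2*t) + 10*e^(t) + 1)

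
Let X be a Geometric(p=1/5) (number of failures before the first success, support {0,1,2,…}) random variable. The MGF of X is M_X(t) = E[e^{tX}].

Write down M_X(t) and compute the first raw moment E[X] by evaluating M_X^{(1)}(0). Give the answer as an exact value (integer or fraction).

M_X(t) = 1/(5*(1 - 4*e^(t)/5))
D[M](t) = 4*e^(t)/(16*e^(2*t) - 40*e^(t) + 25)

E[X] = D[M](0) = 4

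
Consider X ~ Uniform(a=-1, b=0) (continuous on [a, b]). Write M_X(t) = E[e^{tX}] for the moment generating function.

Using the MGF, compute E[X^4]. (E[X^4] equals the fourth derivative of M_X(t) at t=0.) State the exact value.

E[X^4] = D^4[M](0) = 1/5

M_X(t) = (1 - e^(-t))/t
D^4[M](t) = (-t^4 - 4*t^3 - 12*t^2 - 24*t + 24*e^(t) - 24)*e^(-t)/t^5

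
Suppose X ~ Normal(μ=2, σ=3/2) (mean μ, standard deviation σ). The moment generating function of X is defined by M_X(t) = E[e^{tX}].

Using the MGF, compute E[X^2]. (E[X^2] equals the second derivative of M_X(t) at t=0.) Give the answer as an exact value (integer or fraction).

E[X^2] = D^2[M](0) = 25/4

M_X(t) = e^(9*t^2/8 + 2*t)
D^2[M](t) = 81*t^2*e^(2*t)*e^(9*t^2/8)/16 + 9*t*e^(2*t)*e^(9*t^2/8) + 25*e^(2*t)*e^(9*t^2/8)/4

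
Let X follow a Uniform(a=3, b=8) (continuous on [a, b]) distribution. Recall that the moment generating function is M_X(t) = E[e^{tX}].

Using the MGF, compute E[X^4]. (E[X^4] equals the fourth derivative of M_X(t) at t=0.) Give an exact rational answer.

M_X(t) = (e^(8*t) - e^(3*t))/(5*t)
M′(t) = (8*t*e^(8*t) - 3*t*e^(3*t) - e^(8*t) + e^(3*t))/(5*t^2)
M′′(t) = (64*t^2*e^(8*t) - 9*t^2*e^(3*t) - 16*t*e^(8*t) + 6*t*e^(3*t) + 2*e^(8*t) - 2*e^(3*t))/(5*t^3)
M′′′(t) = (512*t^3*e^(8*t) - 27*t^3*e^(3*t) - 192*t^2*e^(8*t) + 27*t^2*e^(3*t) + 48*t*e^(8*t) - 18*t*e^(3*t) - 6*e^(8*t) + 6*e^(3*t))/(5*t^4)

E[X^4] = M′′′′(0) = 1301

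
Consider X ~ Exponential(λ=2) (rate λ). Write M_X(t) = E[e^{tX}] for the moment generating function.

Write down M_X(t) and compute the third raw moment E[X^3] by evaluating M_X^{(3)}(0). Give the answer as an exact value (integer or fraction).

M_X(t) = 2/(2 - t)
D^3[M](t) = 12/(t^4 - 8*t^3 + 24*t^2 - 32*t + 16)

E[X^3] = D^3[M](0) = 3/4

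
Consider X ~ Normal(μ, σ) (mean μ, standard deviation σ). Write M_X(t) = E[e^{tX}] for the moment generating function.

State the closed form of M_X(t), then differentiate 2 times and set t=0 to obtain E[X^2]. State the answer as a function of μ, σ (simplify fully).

M_X(t) = e^(μ*t + σ^2*t^2/2)
M^(2)(t) = μ^2*e^(μ*t)*e^(σ^2*t^2/2) + 2*μ*σ^2*t*e^(μ*t)*e^(σ^2*t^2/2) + σ^4*t^2*e^(μ*t)*e^(σ^2*t^2/2) + σ^2*e^(μ*t)*e^(σ^2*t^2/2)

E[X^2] = M^(2)(0) = μ^2 + σ^2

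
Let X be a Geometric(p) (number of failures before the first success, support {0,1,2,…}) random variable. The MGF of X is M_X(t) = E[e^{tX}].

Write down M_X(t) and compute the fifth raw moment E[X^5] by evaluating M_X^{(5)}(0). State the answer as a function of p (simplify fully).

E[X^5] = d^5M/dt^5 |_{t=0} = -1 + 31/p - 180/p^2 + 390/p^3 - 360/p^4 + 120/p^5

M_X(t) = p/(-(1 - p)*e^(t) + 1)
dM/dt = (-p^2*e^(t) + p*e^(t))/(p^2*e^(2*t) - 2*p*e^(2*t) + 2*p*e^(t) + e^(2*t) - 2*e^(t) + 1)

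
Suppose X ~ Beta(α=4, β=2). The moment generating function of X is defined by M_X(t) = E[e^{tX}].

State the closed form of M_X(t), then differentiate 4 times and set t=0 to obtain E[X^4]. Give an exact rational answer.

E[X^4] = d^4M/dt^4 |_{t=0} = 5/18

M_X(t) = ₁F₁(4; 6; t)
dM/dt = 2*₁F₁(5; 7; t)/3
d^2M/dt^2 = 10*₁F₁(6; 8; t)/21
d^3M/dt^3 = 5*₁F₁(7; 9; t)/14
d^4M/dt^4 = 5*₁F₁(8; 10; t)/18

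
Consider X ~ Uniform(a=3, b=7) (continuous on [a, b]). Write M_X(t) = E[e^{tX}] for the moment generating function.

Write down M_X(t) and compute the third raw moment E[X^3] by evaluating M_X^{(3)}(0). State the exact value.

E[X^3] = D^3[M](0) = 145

M_X(t) = (e^(7*t) - e^(3*t))/(4*t)
D^3[M](t) = (343*t^3*e^(7*t) - 27*t^3*e^(3*t) - 147*t^2*e^(7*t) + 27*t^2*e^(3*t) + 42*t*e^(7*t) - 18*t*e^(3*t) - 6*e^(7*t) + 6*e^(3*t))/(4*t^4)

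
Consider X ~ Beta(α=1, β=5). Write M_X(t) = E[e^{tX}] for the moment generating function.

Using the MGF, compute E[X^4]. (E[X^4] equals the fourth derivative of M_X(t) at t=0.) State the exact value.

E[X^4] = M^(4)(0) = 1/126

M_X(t) = ₁F₁(1; 6; t)
M^(4)(t) = ₁F₁(5; 10; t)/126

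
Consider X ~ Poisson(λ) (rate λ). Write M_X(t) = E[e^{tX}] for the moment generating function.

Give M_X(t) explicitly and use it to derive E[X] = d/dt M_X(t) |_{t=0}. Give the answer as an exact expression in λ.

E[X] = M^(1)(0) = λ

M_X(t) = e^(λ*(e^(t) - 1))
M^(1)(t) = λ*e^(-λ)*e^(t)*e^(λ*e^(t))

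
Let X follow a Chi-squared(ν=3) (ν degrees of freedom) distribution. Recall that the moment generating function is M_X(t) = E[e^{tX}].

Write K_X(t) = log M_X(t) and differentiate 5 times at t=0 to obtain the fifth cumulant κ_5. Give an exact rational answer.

κ_5 = K^(5)(0) = 1152

M_X(t) = (1 - 2*t)^(-3/2)
K_X(t) = log M_X(t) = -3*log(1 - 2*t)/2
K^(5)(t) = -1152/(32*t^5 - 80*t^4 + 80*t^3 - 40*t^2 + 10*t - 1)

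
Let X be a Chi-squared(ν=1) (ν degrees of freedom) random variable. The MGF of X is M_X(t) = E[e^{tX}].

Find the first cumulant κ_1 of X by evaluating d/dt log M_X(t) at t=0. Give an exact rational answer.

κ_1 = K^(1)(0) = 1

M_X(t) = 1/√(1 - 2*t)
K_X(t) = log M_X(t) = -log(1 - 2*t)/2
K^(1)(t) = -1/(2*t - 1)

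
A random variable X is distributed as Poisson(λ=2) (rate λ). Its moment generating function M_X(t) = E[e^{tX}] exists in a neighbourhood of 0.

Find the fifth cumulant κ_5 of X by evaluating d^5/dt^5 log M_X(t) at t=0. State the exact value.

κ_5 = K′′′′′(0) = 2

M_X(t) = e^(2*e^(t) - 2)
K_X(t) = log M_X(t) = 2*e^(t) - 2
K′(t) = 2*e^(t)
K′′(t) = 2*e^(t)
K′′′(t) = 2*e^(t)
K′′′′(t) = 2*e^(t)
K′′′′′(t) = 2*e^(t)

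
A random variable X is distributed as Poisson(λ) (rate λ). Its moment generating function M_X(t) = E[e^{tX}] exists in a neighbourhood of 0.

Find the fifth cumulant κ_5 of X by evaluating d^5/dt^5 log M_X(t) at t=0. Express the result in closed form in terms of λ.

M_X(t) = e^(λ*(e^(t) - 1))
K_X(t) = log M_X(t) = λ*(e^(t) - 1)
D^5[K](t) = λ*e^(t)

κ_5 = D^5[K](0) = λ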